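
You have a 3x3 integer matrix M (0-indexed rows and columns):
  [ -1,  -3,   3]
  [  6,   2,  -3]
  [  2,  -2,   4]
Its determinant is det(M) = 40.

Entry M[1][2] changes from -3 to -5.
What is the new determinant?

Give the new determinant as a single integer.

det is linear in row 1: changing M[1][2] by delta changes det by delta * cofactor(1,2).
Cofactor C_12 = (-1)^(1+2) * minor(1,2) = -8
Entry delta = -5 - -3 = -2
Det delta = -2 * -8 = 16
New det = 40 + 16 = 56

Answer: 56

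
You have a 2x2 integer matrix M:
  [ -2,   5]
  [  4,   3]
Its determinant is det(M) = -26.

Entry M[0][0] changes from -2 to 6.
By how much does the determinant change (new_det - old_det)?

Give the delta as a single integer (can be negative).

Cofactor C_00 = 3
Entry delta = 6 - -2 = 8
Det delta = entry_delta * cofactor = 8 * 3 = 24

Answer: 24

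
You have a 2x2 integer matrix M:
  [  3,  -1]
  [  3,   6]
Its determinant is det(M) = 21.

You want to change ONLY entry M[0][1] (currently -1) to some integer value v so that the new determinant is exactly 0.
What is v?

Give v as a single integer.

det is linear in entry M[0][1]: det = old_det + (v - -1) * C_01
Cofactor C_01 = -3
Want det = 0: 21 + (v - -1) * -3 = 0
  (v - -1) = -21 / -3 = 7
  v = -1 + (7) = 6

Answer: 6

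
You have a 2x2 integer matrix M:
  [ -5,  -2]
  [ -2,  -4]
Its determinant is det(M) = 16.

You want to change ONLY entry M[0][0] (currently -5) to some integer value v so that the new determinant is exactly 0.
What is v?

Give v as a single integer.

Answer: -1

Derivation:
det is linear in entry M[0][0]: det = old_det + (v - -5) * C_00
Cofactor C_00 = -4
Want det = 0: 16 + (v - -5) * -4 = 0
  (v - -5) = -16 / -4 = 4
  v = -5 + (4) = -1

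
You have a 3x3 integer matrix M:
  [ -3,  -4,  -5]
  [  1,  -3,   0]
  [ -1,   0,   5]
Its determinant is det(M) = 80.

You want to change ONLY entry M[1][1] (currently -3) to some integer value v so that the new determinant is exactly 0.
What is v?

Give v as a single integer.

det is linear in entry M[1][1]: det = old_det + (v - -3) * C_11
Cofactor C_11 = -20
Want det = 0: 80 + (v - -3) * -20 = 0
  (v - -3) = -80 / -20 = 4
  v = -3 + (4) = 1

Answer: 1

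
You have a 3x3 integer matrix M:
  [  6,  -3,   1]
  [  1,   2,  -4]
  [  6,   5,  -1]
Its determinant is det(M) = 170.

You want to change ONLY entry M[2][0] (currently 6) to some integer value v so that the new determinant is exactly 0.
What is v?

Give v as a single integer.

Answer: -11

Derivation:
det is linear in entry M[2][0]: det = old_det + (v - 6) * C_20
Cofactor C_20 = 10
Want det = 0: 170 + (v - 6) * 10 = 0
  (v - 6) = -170 / 10 = -17
  v = 6 + (-17) = -11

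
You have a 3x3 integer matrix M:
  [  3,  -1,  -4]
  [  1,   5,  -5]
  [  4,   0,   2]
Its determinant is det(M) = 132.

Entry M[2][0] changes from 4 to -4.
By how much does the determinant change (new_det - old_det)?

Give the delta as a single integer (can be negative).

Cofactor C_20 = 25
Entry delta = -4 - 4 = -8
Det delta = entry_delta * cofactor = -8 * 25 = -200

Answer: -200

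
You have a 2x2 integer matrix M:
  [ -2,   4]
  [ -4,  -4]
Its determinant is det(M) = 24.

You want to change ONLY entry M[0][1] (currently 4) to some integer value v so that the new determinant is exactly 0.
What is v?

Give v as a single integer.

det is linear in entry M[0][1]: det = old_det + (v - 4) * C_01
Cofactor C_01 = 4
Want det = 0: 24 + (v - 4) * 4 = 0
  (v - 4) = -24 / 4 = -6
  v = 4 + (-6) = -2

Answer: -2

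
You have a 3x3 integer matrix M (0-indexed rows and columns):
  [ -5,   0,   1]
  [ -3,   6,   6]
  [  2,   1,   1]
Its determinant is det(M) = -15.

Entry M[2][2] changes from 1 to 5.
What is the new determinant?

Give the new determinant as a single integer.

Answer: -135

Derivation:
det is linear in row 2: changing M[2][2] by delta changes det by delta * cofactor(2,2).
Cofactor C_22 = (-1)^(2+2) * minor(2,2) = -30
Entry delta = 5 - 1 = 4
Det delta = 4 * -30 = -120
New det = -15 + -120 = -135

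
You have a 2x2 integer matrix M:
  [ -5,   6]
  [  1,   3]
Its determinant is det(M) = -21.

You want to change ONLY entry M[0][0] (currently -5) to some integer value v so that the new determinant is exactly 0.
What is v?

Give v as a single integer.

det is linear in entry M[0][0]: det = old_det + (v - -5) * C_00
Cofactor C_00 = 3
Want det = 0: -21 + (v - -5) * 3 = 0
  (v - -5) = 21 / 3 = 7
  v = -5 + (7) = 2

Answer: 2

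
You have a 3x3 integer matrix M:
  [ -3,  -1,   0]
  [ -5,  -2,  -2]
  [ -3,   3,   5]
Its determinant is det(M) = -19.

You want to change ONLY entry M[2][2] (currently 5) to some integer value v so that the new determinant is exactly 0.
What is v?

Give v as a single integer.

Answer: 24

Derivation:
det is linear in entry M[2][2]: det = old_det + (v - 5) * C_22
Cofactor C_22 = 1
Want det = 0: -19 + (v - 5) * 1 = 0
  (v - 5) = 19 / 1 = 19
  v = 5 + (19) = 24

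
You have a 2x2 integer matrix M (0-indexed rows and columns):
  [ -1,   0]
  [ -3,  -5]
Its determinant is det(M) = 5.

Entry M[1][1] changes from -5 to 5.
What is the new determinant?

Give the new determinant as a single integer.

Answer: -5

Derivation:
det is linear in row 1: changing M[1][1] by delta changes det by delta * cofactor(1,1).
Cofactor C_11 = (-1)^(1+1) * minor(1,1) = -1
Entry delta = 5 - -5 = 10
Det delta = 10 * -1 = -10
New det = 5 + -10 = -5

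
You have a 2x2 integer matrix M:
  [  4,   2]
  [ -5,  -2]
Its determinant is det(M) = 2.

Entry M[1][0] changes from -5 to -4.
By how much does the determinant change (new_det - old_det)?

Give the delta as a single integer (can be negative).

Answer: -2

Derivation:
Cofactor C_10 = -2
Entry delta = -4 - -5 = 1
Det delta = entry_delta * cofactor = 1 * -2 = -2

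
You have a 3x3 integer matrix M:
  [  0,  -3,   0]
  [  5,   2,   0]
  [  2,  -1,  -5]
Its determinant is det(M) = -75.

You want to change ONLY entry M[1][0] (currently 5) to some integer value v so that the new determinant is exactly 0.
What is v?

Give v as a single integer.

det is linear in entry M[1][0]: det = old_det + (v - 5) * C_10
Cofactor C_10 = -15
Want det = 0: -75 + (v - 5) * -15 = 0
  (v - 5) = 75 / -15 = -5
  v = 5 + (-5) = 0

Answer: 0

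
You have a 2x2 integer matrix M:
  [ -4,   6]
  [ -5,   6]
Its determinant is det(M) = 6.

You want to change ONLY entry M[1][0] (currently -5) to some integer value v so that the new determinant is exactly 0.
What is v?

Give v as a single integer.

Answer: -4

Derivation:
det is linear in entry M[1][0]: det = old_det + (v - -5) * C_10
Cofactor C_10 = -6
Want det = 0: 6 + (v - -5) * -6 = 0
  (v - -5) = -6 / -6 = 1
  v = -5 + (1) = -4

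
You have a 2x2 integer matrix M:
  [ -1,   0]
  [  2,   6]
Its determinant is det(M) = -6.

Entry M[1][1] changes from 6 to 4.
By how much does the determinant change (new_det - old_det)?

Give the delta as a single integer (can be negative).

Cofactor C_11 = -1
Entry delta = 4 - 6 = -2
Det delta = entry_delta * cofactor = -2 * -1 = 2

Answer: 2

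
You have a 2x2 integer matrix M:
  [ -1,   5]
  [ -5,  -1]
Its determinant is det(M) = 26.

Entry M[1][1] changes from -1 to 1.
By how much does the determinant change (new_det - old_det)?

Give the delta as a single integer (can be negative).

Answer: -2

Derivation:
Cofactor C_11 = -1
Entry delta = 1 - -1 = 2
Det delta = entry_delta * cofactor = 2 * -1 = -2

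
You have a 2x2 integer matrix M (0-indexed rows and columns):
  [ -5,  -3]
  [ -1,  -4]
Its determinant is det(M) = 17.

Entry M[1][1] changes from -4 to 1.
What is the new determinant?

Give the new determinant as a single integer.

Answer: -8

Derivation:
det is linear in row 1: changing M[1][1] by delta changes det by delta * cofactor(1,1).
Cofactor C_11 = (-1)^(1+1) * minor(1,1) = -5
Entry delta = 1 - -4 = 5
Det delta = 5 * -5 = -25
New det = 17 + -25 = -8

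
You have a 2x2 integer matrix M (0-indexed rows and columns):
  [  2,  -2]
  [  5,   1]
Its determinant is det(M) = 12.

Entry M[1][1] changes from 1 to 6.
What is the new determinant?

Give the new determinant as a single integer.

det is linear in row 1: changing M[1][1] by delta changes det by delta * cofactor(1,1).
Cofactor C_11 = (-1)^(1+1) * minor(1,1) = 2
Entry delta = 6 - 1 = 5
Det delta = 5 * 2 = 10
New det = 12 + 10 = 22

Answer: 22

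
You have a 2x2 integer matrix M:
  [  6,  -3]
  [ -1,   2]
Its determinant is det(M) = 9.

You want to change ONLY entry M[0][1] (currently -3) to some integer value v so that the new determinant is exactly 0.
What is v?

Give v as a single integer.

det is linear in entry M[0][1]: det = old_det + (v - -3) * C_01
Cofactor C_01 = 1
Want det = 0: 9 + (v - -3) * 1 = 0
  (v - -3) = -9 / 1 = -9
  v = -3 + (-9) = -12

Answer: -12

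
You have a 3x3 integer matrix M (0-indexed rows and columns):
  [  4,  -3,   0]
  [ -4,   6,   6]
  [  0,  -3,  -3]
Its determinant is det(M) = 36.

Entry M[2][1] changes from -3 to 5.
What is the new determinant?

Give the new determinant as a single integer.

Answer: -156

Derivation:
det is linear in row 2: changing M[2][1] by delta changes det by delta * cofactor(2,1).
Cofactor C_21 = (-1)^(2+1) * minor(2,1) = -24
Entry delta = 5 - -3 = 8
Det delta = 8 * -24 = -192
New det = 36 + -192 = -156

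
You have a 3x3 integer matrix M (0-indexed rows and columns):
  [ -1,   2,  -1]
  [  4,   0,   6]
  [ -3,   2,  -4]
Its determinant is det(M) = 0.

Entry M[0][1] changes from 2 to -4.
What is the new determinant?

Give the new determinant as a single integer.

Answer: 12

Derivation:
det is linear in row 0: changing M[0][1] by delta changes det by delta * cofactor(0,1).
Cofactor C_01 = (-1)^(0+1) * minor(0,1) = -2
Entry delta = -4 - 2 = -6
Det delta = -6 * -2 = 12
New det = 0 + 12 = 12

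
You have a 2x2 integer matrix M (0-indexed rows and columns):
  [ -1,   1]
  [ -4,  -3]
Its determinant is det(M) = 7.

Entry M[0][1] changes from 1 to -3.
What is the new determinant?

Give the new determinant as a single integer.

det is linear in row 0: changing M[0][1] by delta changes det by delta * cofactor(0,1).
Cofactor C_01 = (-1)^(0+1) * minor(0,1) = 4
Entry delta = -3 - 1 = -4
Det delta = -4 * 4 = -16
New det = 7 + -16 = -9

Answer: -9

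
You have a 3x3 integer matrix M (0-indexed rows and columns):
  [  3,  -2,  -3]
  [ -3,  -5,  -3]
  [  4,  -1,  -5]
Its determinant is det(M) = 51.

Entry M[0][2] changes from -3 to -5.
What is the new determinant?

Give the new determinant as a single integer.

det is linear in row 0: changing M[0][2] by delta changes det by delta * cofactor(0,2).
Cofactor C_02 = (-1)^(0+2) * minor(0,2) = 23
Entry delta = -5 - -3 = -2
Det delta = -2 * 23 = -46
New det = 51 + -46 = 5

Answer: 5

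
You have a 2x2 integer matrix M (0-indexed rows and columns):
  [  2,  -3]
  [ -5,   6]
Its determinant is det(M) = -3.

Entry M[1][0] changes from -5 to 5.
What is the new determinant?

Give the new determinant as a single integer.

det is linear in row 1: changing M[1][0] by delta changes det by delta * cofactor(1,0).
Cofactor C_10 = (-1)^(1+0) * minor(1,0) = 3
Entry delta = 5 - -5 = 10
Det delta = 10 * 3 = 30
New det = -3 + 30 = 27

Answer: 27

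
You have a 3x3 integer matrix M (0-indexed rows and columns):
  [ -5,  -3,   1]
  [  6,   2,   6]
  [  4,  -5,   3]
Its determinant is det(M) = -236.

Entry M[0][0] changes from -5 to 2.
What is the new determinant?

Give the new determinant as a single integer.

det is linear in row 0: changing M[0][0] by delta changes det by delta * cofactor(0,0).
Cofactor C_00 = (-1)^(0+0) * minor(0,0) = 36
Entry delta = 2 - -5 = 7
Det delta = 7 * 36 = 252
New det = -236 + 252 = 16

Answer: 16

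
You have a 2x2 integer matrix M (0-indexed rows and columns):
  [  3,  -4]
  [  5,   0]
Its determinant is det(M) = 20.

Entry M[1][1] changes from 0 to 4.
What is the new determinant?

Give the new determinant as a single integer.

Answer: 32

Derivation:
det is linear in row 1: changing M[1][1] by delta changes det by delta * cofactor(1,1).
Cofactor C_11 = (-1)^(1+1) * minor(1,1) = 3
Entry delta = 4 - 0 = 4
Det delta = 4 * 3 = 12
New det = 20 + 12 = 32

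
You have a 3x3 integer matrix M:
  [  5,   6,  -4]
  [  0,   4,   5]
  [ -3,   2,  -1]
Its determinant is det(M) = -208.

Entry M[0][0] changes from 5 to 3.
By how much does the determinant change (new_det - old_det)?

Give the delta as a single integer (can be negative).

Answer: 28

Derivation:
Cofactor C_00 = -14
Entry delta = 3 - 5 = -2
Det delta = entry_delta * cofactor = -2 * -14 = 28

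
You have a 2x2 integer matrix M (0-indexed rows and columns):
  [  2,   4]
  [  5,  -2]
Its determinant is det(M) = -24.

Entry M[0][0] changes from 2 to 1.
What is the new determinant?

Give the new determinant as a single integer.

det is linear in row 0: changing M[0][0] by delta changes det by delta * cofactor(0,0).
Cofactor C_00 = (-1)^(0+0) * minor(0,0) = -2
Entry delta = 1 - 2 = -1
Det delta = -1 * -2 = 2
New det = -24 + 2 = -22

Answer: -22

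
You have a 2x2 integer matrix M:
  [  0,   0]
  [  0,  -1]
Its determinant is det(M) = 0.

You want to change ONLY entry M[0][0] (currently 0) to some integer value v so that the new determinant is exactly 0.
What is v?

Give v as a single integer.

det is linear in entry M[0][0]: det = old_det + (v - 0) * C_00
Cofactor C_00 = -1
Want det = 0: 0 + (v - 0) * -1 = 0
  (v - 0) = 0 / -1 = 0
  v = 0 + (0) = 0

Answer: 0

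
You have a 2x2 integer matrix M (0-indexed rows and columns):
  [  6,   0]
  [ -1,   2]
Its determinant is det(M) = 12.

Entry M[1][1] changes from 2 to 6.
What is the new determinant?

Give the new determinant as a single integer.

det is linear in row 1: changing M[1][1] by delta changes det by delta * cofactor(1,1).
Cofactor C_11 = (-1)^(1+1) * minor(1,1) = 6
Entry delta = 6 - 2 = 4
Det delta = 4 * 6 = 24
New det = 12 + 24 = 36

Answer: 36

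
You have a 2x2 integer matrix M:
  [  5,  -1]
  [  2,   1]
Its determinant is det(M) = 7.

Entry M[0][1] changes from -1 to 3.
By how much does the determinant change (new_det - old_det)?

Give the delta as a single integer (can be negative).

Cofactor C_01 = -2
Entry delta = 3 - -1 = 4
Det delta = entry_delta * cofactor = 4 * -2 = -8

Answer: -8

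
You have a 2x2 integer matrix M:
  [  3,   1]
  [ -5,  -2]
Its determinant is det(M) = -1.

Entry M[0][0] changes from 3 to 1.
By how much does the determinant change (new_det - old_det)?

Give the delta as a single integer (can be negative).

Cofactor C_00 = -2
Entry delta = 1 - 3 = -2
Det delta = entry_delta * cofactor = -2 * -2 = 4

Answer: 4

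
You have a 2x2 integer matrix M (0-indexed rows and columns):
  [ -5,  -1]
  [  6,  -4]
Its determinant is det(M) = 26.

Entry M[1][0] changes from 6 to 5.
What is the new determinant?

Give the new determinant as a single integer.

det is linear in row 1: changing M[1][0] by delta changes det by delta * cofactor(1,0).
Cofactor C_10 = (-1)^(1+0) * minor(1,0) = 1
Entry delta = 5 - 6 = -1
Det delta = -1 * 1 = -1
New det = 26 + -1 = 25

Answer: 25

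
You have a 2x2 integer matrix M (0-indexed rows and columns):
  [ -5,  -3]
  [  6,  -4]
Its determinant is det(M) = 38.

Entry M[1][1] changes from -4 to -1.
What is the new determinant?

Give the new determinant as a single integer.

det is linear in row 1: changing M[1][1] by delta changes det by delta * cofactor(1,1).
Cofactor C_11 = (-1)^(1+1) * minor(1,1) = -5
Entry delta = -1 - -4 = 3
Det delta = 3 * -5 = -15
New det = 38 + -15 = 23

Answer: 23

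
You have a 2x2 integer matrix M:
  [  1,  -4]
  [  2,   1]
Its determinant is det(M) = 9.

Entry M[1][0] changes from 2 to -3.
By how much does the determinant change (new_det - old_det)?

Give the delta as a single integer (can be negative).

Cofactor C_10 = 4
Entry delta = -3 - 2 = -5
Det delta = entry_delta * cofactor = -5 * 4 = -20

Answer: -20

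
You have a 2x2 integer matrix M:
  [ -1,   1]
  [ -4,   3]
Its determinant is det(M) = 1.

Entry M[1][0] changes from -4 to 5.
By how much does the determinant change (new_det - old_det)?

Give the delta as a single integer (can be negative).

Answer: -9

Derivation:
Cofactor C_10 = -1
Entry delta = 5 - -4 = 9
Det delta = entry_delta * cofactor = 9 * -1 = -9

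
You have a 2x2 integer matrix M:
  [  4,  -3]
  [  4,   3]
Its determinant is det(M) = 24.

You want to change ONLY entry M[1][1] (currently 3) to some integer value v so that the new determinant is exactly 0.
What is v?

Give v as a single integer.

det is linear in entry M[1][1]: det = old_det + (v - 3) * C_11
Cofactor C_11 = 4
Want det = 0: 24 + (v - 3) * 4 = 0
  (v - 3) = -24 / 4 = -6
  v = 3 + (-6) = -3

Answer: -3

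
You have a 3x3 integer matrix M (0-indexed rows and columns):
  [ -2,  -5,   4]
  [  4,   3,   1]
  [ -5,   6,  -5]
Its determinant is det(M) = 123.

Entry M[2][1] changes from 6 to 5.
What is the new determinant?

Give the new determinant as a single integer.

Answer: 105

Derivation:
det is linear in row 2: changing M[2][1] by delta changes det by delta * cofactor(2,1).
Cofactor C_21 = (-1)^(2+1) * minor(2,1) = 18
Entry delta = 5 - 6 = -1
Det delta = -1 * 18 = -18
New det = 123 + -18 = 105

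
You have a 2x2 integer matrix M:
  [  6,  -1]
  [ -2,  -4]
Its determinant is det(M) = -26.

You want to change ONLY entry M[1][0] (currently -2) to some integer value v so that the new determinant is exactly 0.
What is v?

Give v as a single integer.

det is linear in entry M[1][0]: det = old_det + (v - -2) * C_10
Cofactor C_10 = 1
Want det = 0: -26 + (v - -2) * 1 = 0
  (v - -2) = 26 / 1 = 26
  v = -2 + (26) = 24

Answer: 24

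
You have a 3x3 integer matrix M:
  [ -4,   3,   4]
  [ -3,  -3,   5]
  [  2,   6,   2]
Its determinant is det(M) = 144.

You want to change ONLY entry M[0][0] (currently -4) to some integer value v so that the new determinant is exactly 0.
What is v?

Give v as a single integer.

det is linear in entry M[0][0]: det = old_det + (v - -4) * C_00
Cofactor C_00 = -36
Want det = 0: 144 + (v - -4) * -36 = 0
  (v - -4) = -144 / -36 = 4
  v = -4 + (4) = 0

Answer: 0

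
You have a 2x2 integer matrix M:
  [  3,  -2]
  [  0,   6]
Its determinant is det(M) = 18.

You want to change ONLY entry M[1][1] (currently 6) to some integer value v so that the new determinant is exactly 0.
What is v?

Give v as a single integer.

Answer: 0

Derivation:
det is linear in entry M[1][1]: det = old_det + (v - 6) * C_11
Cofactor C_11 = 3
Want det = 0: 18 + (v - 6) * 3 = 0
  (v - 6) = -18 / 3 = -6
  v = 6 + (-6) = 0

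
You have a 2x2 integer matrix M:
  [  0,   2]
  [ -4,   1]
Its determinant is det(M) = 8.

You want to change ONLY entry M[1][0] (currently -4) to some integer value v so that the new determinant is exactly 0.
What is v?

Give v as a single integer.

Answer: 0

Derivation:
det is linear in entry M[1][0]: det = old_det + (v - -4) * C_10
Cofactor C_10 = -2
Want det = 0: 8 + (v - -4) * -2 = 0
  (v - -4) = -8 / -2 = 4
  v = -4 + (4) = 0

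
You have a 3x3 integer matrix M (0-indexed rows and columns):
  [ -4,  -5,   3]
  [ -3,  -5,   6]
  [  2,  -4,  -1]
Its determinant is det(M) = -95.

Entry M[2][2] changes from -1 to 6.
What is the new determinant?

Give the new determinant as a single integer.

det is linear in row 2: changing M[2][2] by delta changes det by delta * cofactor(2,2).
Cofactor C_22 = (-1)^(2+2) * minor(2,2) = 5
Entry delta = 6 - -1 = 7
Det delta = 7 * 5 = 35
New det = -95 + 35 = -60

Answer: -60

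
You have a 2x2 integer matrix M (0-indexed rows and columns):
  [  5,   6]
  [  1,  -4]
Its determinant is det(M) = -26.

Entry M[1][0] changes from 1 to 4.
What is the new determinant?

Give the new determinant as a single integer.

Answer: -44

Derivation:
det is linear in row 1: changing M[1][0] by delta changes det by delta * cofactor(1,0).
Cofactor C_10 = (-1)^(1+0) * minor(1,0) = -6
Entry delta = 4 - 1 = 3
Det delta = 3 * -6 = -18
New det = -26 + -18 = -44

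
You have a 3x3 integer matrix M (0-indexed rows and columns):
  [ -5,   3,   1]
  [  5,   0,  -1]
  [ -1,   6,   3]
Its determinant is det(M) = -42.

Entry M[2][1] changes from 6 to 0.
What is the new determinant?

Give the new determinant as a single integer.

Answer: -42

Derivation:
det is linear in row 2: changing M[2][1] by delta changes det by delta * cofactor(2,1).
Cofactor C_21 = (-1)^(2+1) * minor(2,1) = 0
Entry delta = 0 - 6 = -6
Det delta = -6 * 0 = 0
New det = -42 + 0 = -42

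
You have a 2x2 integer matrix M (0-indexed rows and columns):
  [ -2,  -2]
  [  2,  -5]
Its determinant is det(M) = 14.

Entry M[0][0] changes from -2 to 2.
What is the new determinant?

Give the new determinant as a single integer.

det is linear in row 0: changing M[0][0] by delta changes det by delta * cofactor(0,0).
Cofactor C_00 = (-1)^(0+0) * minor(0,0) = -5
Entry delta = 2 - -2 = 4
Det delta = 4 * -5 = -20
New det = 14 + -20 = -6

Answer: -6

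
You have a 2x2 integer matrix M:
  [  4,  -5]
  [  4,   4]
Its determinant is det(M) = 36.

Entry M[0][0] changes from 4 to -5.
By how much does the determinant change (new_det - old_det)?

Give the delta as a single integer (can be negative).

Answer: -36

Derivation:
Cofactor C_00 = 4
Entry delta = -5 - 4 = -9
Det delta = entry_delta * cofactor = -9 * 4 = -36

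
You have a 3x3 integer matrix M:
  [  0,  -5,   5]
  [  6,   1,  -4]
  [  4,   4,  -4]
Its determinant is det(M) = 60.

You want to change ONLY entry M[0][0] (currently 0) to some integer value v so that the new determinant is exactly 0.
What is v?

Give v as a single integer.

Answer: -5

Derivation:
det is linear in entry M[0][0]: det = old_det + (v - 0) * C_00
Cofactor C_00 = 12
Want det = 0: 60 + (v - 0) * 12 = 0
  (v - 0) = -60 / 12 = -5
  v = 0 + (-5) = -5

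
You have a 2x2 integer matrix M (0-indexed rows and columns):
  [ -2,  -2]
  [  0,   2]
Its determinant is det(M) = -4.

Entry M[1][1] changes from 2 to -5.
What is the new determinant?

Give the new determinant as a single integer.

Answer: 10

Derivation:
det is linear in row 1: changing M[1][1] by delta changes det by delta * cofactor(1,1).
Cofactor C_11 = (-1)^(1+1) * minor(1,1) = -2
Entry delta = -5 - 2 = -7
Det delta = -7 * -2 = 14
New det = -4 + 14 = 10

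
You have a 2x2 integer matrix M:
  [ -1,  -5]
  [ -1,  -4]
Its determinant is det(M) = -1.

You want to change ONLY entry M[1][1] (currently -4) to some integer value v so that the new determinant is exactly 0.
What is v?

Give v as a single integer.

Answer: -5

Derivation:
det is linear in entry M[1][1]: det = old_det + (v - -4) * C_11
Cofactor C_11 = -1
Want det = 0: -1 + (v - -4) * -1 = 0
  (v - -4) = 1 / -1 = -1
  v = -4 + (-1) = -5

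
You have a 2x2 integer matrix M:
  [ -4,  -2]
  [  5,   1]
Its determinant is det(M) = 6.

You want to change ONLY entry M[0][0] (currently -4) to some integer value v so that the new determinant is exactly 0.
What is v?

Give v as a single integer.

Answer: -10

Derivation:
det is linear in entry M[0][0]: det = old_det + (v - -4) * C_00
Cofactor C_00 = 1
Want det = 0: 6 + (v - -4) * 1 = 0
  (v - -4) = -6 / 1 = -6
  v = -4 + (-6) = -10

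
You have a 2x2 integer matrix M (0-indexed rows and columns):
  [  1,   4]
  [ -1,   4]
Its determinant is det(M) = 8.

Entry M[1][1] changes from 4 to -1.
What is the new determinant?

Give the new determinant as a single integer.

Answer: 3

Derivation:
det is linear in row 1: changing M[1][1] by delta changes det by delta * cofactor(1,1).
Cofactor C_11 = (-1)^(1+1) * minor(1,1) = 1
Entry delta = -1 - 4 = -5
Det delta = -5 * 1 = -5
New det = 8 + -5 = 3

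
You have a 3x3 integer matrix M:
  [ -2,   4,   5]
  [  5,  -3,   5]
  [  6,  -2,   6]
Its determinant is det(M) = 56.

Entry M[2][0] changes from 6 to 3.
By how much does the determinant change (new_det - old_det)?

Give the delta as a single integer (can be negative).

Cofactor C_20 = 35
Entry delta = 3 - 6 = -3
Det delta = entry_delta * cofactor = -3 * 35 = -105

Answer: -105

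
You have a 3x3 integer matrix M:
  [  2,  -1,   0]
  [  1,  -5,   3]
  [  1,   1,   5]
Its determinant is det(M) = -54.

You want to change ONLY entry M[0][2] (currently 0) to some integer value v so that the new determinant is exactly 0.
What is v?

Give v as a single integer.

Answer: 9

Derivation:
det is linear in entry M[0][2]: det = old_det + (v - 0) * C_02
Cofactor C_02 = 6
Want det = 0: -54 + (v - 0) * 6 = 0
  (v - 0) = 54 / 6 = 9
  v = 0 + (9) = 9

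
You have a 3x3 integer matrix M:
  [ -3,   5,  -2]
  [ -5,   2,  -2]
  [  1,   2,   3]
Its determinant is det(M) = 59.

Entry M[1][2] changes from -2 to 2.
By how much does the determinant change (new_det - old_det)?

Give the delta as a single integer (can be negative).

Cofactor C_12 = 11
Entry delta = 2 - -2 = 4
Det delta = entry_delta * cofactor = 4 * 11 = 44

Answer: 44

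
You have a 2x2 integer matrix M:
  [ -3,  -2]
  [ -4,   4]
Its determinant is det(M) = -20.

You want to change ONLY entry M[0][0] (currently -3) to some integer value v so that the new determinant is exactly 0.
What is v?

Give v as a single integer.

det is linear in entry M[0][0]: det = old_det + (v - -3) * C_00
Cofactor C_00 = 4
Want det = 0: -20 + (v - -3) * 4 = 0
  (v - -3) = 20 / 4 = 5
  v = -3 + (5) = 2

Answer: 2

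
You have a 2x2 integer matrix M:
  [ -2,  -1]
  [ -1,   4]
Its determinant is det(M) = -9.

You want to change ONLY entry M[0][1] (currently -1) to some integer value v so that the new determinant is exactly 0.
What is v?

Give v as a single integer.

Answer: 8

Derivation:
det is linear in entry M[0][1]: det = old_det + (v - -1) * C_01
Cofactor C_01 = 1
Want det = 0: -9 + (v - -1) * 1 = 0
  (v - -1) = 9 / 1 = 9
  v = -1 + (9) = 8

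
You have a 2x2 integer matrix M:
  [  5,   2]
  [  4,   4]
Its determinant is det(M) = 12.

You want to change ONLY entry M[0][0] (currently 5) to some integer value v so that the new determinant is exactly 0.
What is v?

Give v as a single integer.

Answer: 2

Derivation:
det is linear in entry M[0][0]: det = old_det + (v - 5) * C_00
Cofactor C_00 = 4
Want det = 0: 12 + (v - 5) * 4 = 0
  (v - 5) = -12 / 4 = -3
  v = 5 + (-3) = 2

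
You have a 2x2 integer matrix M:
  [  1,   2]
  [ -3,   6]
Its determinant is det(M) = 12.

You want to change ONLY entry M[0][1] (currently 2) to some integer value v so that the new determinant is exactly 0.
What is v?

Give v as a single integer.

Answer: -2

Derivation:
det is linear in entry M[0][1]: det = old_det + (v - 2) * C_01
Cofactor C_01 = 3
Want det = 0: 12 + (v - 2) * 3 = 0
  (v - 2) = -12 / 3 = -4
  v = 2 + (-4) = -2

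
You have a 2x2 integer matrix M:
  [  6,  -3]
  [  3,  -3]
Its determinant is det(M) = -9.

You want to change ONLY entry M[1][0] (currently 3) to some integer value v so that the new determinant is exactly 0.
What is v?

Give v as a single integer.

det is linear in entry M[1][0]: det = old_det + (v - 3) * C_10
Cofactor C_10 = 3
Want det = 0: -9 + (v - 3) * 3 = 0
  (v - 3) = 9 / 3 = 3
  v = 3 + (3) = 6

Answer: 6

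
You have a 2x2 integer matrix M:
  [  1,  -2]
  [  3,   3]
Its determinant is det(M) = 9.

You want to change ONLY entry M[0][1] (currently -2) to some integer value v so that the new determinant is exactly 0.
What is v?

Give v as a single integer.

Answer: 1

Derivation:
det is linear in entry M[0][1]: det = old_det + (v - -2) * C_01
Cofactor C_01 = -3
Want det = 0: 9 + (v - -2) * -3 = 0
  (v - -2) = -9 / -3 = 3
  v = -2 + (3) = 1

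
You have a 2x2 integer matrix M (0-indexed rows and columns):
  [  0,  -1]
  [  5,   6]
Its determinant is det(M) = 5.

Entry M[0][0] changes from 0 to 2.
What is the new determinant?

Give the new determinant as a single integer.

Answer: 17

Derivation:
det is linear in row 0: changing M[0][0] by delta changes det by delta * cofactor(0,0).
Cofactor C_00 = (-1)^(0+0) * minor(0,0) = 6
Entry delta = 2 - 0 = 2
Det delta = 2 * 6 = 12
New det = 5 + 12 = 17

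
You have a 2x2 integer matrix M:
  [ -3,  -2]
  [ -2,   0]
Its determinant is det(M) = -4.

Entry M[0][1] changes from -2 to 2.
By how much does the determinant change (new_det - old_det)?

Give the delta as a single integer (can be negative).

Cofactor C_01 = 2
Entry delta = 2 - -2 = 4
Det delta = entry_delta * cofactor = 4 * 2 = 8

Answer: 8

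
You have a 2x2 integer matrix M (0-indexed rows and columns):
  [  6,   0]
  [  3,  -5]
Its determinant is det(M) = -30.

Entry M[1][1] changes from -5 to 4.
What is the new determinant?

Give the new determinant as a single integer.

det is linear in row 1: changing M[1][1] by delta changes det by delta * cofactor(1,1).
Cofactor C_11 = (-1)^(1+1) * minor(1,1) = 6
Entry delta = 4 - -5 = 9
Det delta = 9 * 6 = 54
New det = -30 + 54 = 24

Answer: 24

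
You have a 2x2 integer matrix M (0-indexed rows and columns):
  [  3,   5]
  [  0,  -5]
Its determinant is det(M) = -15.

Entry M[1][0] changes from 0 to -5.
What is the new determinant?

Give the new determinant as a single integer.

det is linear in row 1: changing M[1][0] by delta changes det by delta * cofactor(1,0).
Cofactor C_10 = (-1)^(1+0) * minor(1,0) = -5
Entry delta = -5 - 0 = -5
Det delta = -5 * -5 = 25
New det = -15 + 25 = 10

Answer: 10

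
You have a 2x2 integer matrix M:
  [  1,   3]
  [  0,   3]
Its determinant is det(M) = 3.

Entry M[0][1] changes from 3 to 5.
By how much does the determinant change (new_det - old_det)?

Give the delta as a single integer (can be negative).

Cofactor C_01 = 0
Entry delta = 5 - 3 = 2
Det delta = entry_delta * cofactor = 2 * 0 = 0

Answer: 0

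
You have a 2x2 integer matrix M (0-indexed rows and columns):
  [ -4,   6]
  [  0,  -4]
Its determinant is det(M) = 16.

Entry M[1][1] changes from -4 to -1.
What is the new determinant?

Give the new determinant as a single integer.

det is linear in row 1: changing M[1][1] by delta changes det by delta * cofactor(1,1).
Cofactor C_11 = (-1)^(1+1) * minor(1,1) = -4
Entry delta = -1 - -4 = 3
Det delta = 3 * -4 = -12
New det = 16 + -12 = 4

Answer: 4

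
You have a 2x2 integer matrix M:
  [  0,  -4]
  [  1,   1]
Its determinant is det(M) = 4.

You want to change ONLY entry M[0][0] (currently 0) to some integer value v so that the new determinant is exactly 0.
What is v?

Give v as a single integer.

det is linear in entry M[0][0]: det = old_det + (v - 0) * C_00
Cofactor C_00 = 1
Want det = 0: 4 + (v - 0) * 1 = 0
  (v - 0) = -4 / 1 = -4
  v = 0 + (-4) = -4

Answer: -4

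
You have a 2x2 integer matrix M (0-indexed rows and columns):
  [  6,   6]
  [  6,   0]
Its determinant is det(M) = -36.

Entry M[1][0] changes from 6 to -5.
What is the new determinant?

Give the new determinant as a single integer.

det is linear in row 1: changing M[1][0] by delta changes det by delta * cofactor(1,0).
Cofactor C_10 = (-1)^(1+0) * minor(1,0) = -6
Entry delta = -5 - 6 = -11
Det delta = -11 * -6 = 66
New det = -36 + 66 = 30

Answer: 30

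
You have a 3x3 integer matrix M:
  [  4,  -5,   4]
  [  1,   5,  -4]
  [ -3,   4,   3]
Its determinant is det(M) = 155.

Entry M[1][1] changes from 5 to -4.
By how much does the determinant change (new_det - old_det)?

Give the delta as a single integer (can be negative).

Cofactor C_11 = 24
Entry delta = -4 - 5 = -9
Det delta = entry_delta * cofactor = -9 * 24 = -216

Answer: -216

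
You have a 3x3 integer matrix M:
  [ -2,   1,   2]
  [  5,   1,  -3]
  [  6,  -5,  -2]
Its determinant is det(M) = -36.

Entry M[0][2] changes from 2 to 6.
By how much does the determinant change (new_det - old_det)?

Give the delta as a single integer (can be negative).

Answer: -124

Derivation:
Cofactor C_02 = -31
Entry delta = 6 - 2 = 4
Det delta = entry_delta * cofactor = 4 * -31 = -124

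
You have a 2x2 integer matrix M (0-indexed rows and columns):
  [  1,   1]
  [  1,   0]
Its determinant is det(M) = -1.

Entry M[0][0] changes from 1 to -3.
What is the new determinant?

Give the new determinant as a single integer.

det is linear in row 0: changing M[0][0] by delta changes det by delta * cofactor(0,0).
Cofactor C_00 = (-1)^(0+0) * minor(0,0) = 0
Entry delta = -3 - 1 = -4
Det delta = -4 * 0 = 0
New det = -1 + 0 = -1

Answer: -1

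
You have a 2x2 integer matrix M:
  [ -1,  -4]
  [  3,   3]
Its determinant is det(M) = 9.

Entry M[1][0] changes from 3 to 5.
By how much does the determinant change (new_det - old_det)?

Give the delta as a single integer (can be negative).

Cofactor C_10 = 4
Entry delta = 5 - 3 = 2
Det delta = entry_delta * cofactor = 2 * 4 = 8

Answer: 8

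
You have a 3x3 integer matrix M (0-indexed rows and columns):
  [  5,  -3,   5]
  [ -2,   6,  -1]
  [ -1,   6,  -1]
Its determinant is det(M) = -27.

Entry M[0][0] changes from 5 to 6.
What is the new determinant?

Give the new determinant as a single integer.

det is linear in row 0: changing M[0][0] by delta changes det by delta * cofactor(0,0).
Cofactor C_00 = (-1)^(0+0) * minor(0,0) = 0
Entry delta = 6 - 5 = 1
Det delta = 1 * 0 = 0
New det = -27 + 0 = -27

Answer: -27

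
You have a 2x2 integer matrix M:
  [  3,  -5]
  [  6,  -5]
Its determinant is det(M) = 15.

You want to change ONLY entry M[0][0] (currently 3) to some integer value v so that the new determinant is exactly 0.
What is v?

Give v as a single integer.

Answer: 6

Derivation:
det is linear in entry M[0][0]: det = old_det + (v - 3) * C_00
Cofactor C_00 = -5
Want det = 0: 15 + (v - 3) * -5 = 0
  (v - 3) = -15 / -5 = 3
  v = 3 + (3) = 6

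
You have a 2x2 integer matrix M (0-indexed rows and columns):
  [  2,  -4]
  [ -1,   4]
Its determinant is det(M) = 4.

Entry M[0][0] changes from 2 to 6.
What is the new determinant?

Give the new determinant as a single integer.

det is linear in row 0: changing M[0][0] by delta changes det by delta * cofactor(0,0).
Cofactor C_00 = (-1)^(0+0) * minor(0,0) = 4
Entry delta = 6 - 2 = 4
Det delta = 4 * 4 = 16
New det = 4 + 16 = 20

Answer: 20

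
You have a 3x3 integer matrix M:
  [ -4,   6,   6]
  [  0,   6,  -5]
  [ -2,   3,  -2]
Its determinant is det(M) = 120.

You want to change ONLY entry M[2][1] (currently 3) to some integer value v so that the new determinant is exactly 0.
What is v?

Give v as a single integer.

det is linear in entry M[2][1]: det = old_det + (v - 3) * C_21
Cofactor C_21 = -20
Want det = 0: 120 + (v - 3) * -20 = 0
  (v - 3) = -120 / -20 = 6
  v = 3 + (6) = 9

Answer: 9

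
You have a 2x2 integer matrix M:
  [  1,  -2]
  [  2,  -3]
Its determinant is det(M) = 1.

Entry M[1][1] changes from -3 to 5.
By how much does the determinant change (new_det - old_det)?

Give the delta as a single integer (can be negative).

Cofactor C_11 = 1
Entry delta = 5 - -3 = 8
Det delta = entry_delta * cofactor = 8 * 1 = 8

Answer: 8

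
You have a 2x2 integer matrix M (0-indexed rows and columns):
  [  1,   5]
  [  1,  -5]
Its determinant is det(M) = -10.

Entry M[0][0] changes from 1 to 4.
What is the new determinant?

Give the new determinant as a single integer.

det is linear in row 0: changing M[0][0] by delta changes det by delta * cofactor(0,0).
Cofactor C_00 = (-1)^(0+0) * minor(0,0) = -5
Entry delta = 4 - 1 = 3
Det delta = 3 * -5 = -15
New det = -10 + -15 = -25

Answer: -25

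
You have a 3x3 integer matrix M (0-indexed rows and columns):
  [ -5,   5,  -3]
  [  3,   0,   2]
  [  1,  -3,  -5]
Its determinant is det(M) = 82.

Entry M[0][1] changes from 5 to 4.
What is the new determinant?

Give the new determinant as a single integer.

det is linear in row 0: changing M[0][1] by delta changes det by delta * cofactor(0,1).
Cofactor C_01 = (-1)^(0+1) * minor(0,1) = 17
Entry delta = 4 - 5 = -1
Det delta = -1 * 17 = -17
New det = 82 + -17 = 65

Answer: 65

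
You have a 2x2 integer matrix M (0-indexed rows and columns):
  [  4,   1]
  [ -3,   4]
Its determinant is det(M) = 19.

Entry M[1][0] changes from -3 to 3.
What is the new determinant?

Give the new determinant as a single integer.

Answer: 13

Derivation:
det is linear in row 1: changing M[1][0] by delta changes det by delta * cofactor(1,0).
Cofactor C_10 = (-1)^(1+0) * minor(1,0) = -1
Entry delta = 3 - -3 = 6
Det delta = 6 * -1 = -6
New det = 19 + -6 = 13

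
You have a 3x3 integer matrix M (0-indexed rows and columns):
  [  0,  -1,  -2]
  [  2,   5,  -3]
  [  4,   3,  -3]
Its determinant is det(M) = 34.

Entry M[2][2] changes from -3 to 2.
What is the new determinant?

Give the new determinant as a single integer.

det is linear in row 2: changing M[2][2] by delta changes det by delta * cofactor(2,2).
Cofactor C_22 = (-1)^(2+2) * minor(2,2) = 2
Entry delta = 2 - -3 = 5
Det delta = 5 * 2 = 10
New det = 34 + 10 = 44

Answer: 44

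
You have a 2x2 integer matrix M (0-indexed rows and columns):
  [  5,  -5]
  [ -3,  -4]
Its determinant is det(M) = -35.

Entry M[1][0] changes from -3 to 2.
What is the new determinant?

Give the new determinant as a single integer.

Answer: -10

Derivation:
det is linear in row 1: changing M[1][0] by delta changes det by delta * cofactor(1,0).
Cofactor C_10 = (-1)^(1+0) * minor(1,0) = 5
Entry delta = 2 - -3 = 5
Det delta = 5 * 5 = 25
New det = -35 + 25 = -10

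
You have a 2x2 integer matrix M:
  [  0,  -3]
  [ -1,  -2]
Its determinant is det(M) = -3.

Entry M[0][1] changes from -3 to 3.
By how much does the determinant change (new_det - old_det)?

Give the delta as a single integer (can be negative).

Cofactor C_01 = 1
Entry delta = 3 - -3 = 6
Det delta = entry_delta * cofactor = 6 * 1 = 6

Answer: 6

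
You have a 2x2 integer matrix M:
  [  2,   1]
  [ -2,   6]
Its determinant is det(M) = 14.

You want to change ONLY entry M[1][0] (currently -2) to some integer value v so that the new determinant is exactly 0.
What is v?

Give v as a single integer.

det is linear in entry M[1][0]: det = old_det + (v - -2) * C_10
Cofactor C_10 = -1
Want det = 0: 14 + (v - -2) * -1 = 0
  (v - -2) = -14 / -1 = 14
  v = -2 + (14) = 12

Answer: 12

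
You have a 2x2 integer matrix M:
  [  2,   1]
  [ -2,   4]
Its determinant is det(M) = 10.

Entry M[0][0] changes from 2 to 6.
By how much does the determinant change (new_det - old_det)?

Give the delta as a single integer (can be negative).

Answer: 16

Derivation:
Cofactor C_00 = 4
Entry delta = 6 - 2 = 4
Det delta = entry_delta * cofactor = 4 * 4 = 16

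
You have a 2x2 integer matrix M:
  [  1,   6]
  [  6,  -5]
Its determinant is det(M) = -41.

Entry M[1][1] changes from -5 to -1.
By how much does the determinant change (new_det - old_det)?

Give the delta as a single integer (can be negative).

Answer: 4

Derivation:
Cofactor C_11 = 1
Entry delta = -1 - -5 = 4
Det delta = entry_delta * cofactor = 4 * 1 = 4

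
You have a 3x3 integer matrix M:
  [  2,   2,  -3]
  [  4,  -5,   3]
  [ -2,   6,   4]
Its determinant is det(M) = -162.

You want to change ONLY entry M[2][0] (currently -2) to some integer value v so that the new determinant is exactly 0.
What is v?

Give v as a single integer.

Answer: -20

Derivation:
det is linear in entry M[2][0]: det = old_det + (v - -2) * C_20
Cofactor C_20 = -9
Want det = 0: -162 + (v - -2) * -9 = 0
  (v - -2) = 162 / -9 = -18
  v = -2 + (-18) = -20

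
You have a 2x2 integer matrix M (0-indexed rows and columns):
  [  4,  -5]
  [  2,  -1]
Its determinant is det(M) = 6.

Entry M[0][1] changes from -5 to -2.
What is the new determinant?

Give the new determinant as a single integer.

det is linear in row 0: changing M[0][1] by delta changes det by delta * cofactor(0,1).
Cofactor C_01 = (-1)^(0+1) * minor(0,1) = -2
Entry delta = -2 - -5 = 3
Det delta = 3 * -2 = -6
New det = 6 + -6 = 0

Answer: 0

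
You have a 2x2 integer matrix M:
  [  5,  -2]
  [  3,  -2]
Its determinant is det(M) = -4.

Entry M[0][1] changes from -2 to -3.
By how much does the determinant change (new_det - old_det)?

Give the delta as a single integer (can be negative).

Cofactor C_01 = -3
Entry delta = -3 - -2 = -1
Det delta = entry_delta * cofactor = -1 * -3 = 3

Answer: 3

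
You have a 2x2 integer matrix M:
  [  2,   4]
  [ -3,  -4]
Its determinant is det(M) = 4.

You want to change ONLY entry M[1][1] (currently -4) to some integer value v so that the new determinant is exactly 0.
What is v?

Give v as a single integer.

Answer: -6

Derivation:
det is linear in entry M[1][1]: det = old_det + (v - -4) * C_11
Cofactor C_11 = 2
Want det = 0: 4 + (v - -4) * 2 = 0
  (v - -4) = -4 / 2 = -2
  v = -4 + (-2) = -6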